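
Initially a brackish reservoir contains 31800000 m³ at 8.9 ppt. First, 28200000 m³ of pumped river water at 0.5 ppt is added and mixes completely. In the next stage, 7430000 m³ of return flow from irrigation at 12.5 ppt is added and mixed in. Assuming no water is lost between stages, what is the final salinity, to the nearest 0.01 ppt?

5.78 ppt

Salt balance:
Initial salt = 31,800,000×8.9 = 283,020,000
After stage 1: salt = 283,020,000 + 28,200,000×0.5 = 297,120,000; volume = 60,000,000 m³; S = 4.952 ppt
After stage 2: salt = 297,120,000 + 7,430,000×12.5 = 389,995,000; volume = 67,430,000 m³
S = 389,995,000 / 67,430,000 = 5.7837 ppt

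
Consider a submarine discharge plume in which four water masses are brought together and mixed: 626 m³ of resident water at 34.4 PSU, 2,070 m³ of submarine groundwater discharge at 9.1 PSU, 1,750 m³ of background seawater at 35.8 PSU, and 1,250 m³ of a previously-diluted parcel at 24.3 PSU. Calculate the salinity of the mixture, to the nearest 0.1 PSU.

23.4 PSU

By conservation of dissolved salt,
salt = 626×34.4 + 2,070×9.1 + 1,750×35.8 + 1,250×24.3 = 21,534.4 + 18,837 + 62,650 + 30,375 = 133,396.4
volume = 626 + 2,070 + 1,750 + 1,250 = 5,696 m³
S = 133,396.4 / 5,696 = 23.419 PSU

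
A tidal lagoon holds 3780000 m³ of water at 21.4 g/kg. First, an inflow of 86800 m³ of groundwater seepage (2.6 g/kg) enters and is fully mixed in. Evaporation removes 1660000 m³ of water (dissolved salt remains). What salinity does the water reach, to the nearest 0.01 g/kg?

36.76 g/kg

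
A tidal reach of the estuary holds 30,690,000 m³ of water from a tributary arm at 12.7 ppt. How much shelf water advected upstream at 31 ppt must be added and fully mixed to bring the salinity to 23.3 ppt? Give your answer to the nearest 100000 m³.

Salt balance: 30,690,000×12.7 + V×31 = (30,690,000+V)×23.3
389,763,000 + 31V = 715,077,000 + 23.3V
325,314,000 = 7.7V
V = 42,248,571.43 m³

42200000 m³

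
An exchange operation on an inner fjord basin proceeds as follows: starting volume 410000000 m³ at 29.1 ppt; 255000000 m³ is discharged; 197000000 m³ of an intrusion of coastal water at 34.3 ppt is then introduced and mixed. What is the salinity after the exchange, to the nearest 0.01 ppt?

Remaining after removal: 155,000,000 m³ at 29.1 ppt (salt = 4,510,500,000)
After addition: salt = 4,510,500,000 + 197,000,000×34.3 = 11,267,600,000; volume = 352,000,000 m³
S = 11,267,600,000 / 352,000,000 = 32.0102 ppt

32.01 ppt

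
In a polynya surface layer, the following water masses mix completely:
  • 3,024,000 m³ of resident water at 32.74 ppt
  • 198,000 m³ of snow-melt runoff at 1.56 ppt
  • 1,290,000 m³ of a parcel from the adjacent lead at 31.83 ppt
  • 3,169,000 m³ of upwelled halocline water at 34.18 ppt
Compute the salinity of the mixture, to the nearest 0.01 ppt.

Mass of salt is conserved:
salt = 3,024,000×32.74 + 198,000×1.56 + 1,290,000×31.83 + 3,169,000×34.18 = 99,005,760 + 308,880 + 41,060,700 + 108,316,420 = 248,691,760
volume = 3,024,000 + 198,000 + 1,290,000 + 3,169,000 = 7,681,000 m³
S = 248,691,760 / 7,681,000 = 32.3775 ppt

32.38 ppt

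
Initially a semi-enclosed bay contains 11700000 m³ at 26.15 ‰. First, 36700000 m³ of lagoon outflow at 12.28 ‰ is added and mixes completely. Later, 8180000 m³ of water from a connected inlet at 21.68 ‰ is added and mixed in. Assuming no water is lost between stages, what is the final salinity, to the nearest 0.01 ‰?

16.51 ‰

Weighted by volume,
Initial salt = 11,700,000×26.15 = 305,955,000
After stage 1: salt = 305,955,000 + 36,700,000×12.28 = 756,631,000; volume = 48,400,000 m³; S = 15.633 ‰
After stage 2: salt = 756,631,000 + 8,180,000×21.68 = 933,973,400; volume = 56,580,000 m³
S = 933,973,400 / 56,580,000 = 16.5071 ‰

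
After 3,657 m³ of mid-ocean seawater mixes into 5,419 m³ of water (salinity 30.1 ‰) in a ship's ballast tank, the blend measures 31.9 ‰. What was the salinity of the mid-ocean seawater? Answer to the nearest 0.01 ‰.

Salt balance: 5,419×30.1 + 3,657×S = 9,076×31.9
163,111.9 + 3,657·S = 289,524.4
S = (289,524.4 − 163,111.9) / 3,657 = 34.5673 ‰

34.57 ‰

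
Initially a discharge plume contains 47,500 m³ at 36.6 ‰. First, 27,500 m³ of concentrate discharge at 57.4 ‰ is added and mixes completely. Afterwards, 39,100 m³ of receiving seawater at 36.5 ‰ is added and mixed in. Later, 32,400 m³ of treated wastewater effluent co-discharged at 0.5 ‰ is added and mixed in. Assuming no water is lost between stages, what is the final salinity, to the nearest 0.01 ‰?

By conservation of dissolved salt,
Initial salt = 47,500×36.6 = 1,738,500
After stage 1: salt = 1,738,500 + 27,500×57.4 = 3,317,000; volume = 75,000 m³; S = 44.227 ‰
After stage 2: salt = 3,317,000 + 39,100×36.5 = 4,744,150; volume = 114,100 m³; S = 41.579 ‰
After stage 3: salt = 4,744,150 + 32,400×0.5 = 4,760,350; volume = 146,500 m³
S = 4,760,350 / 146,500 = 32.4939 ‰

32.49 ‰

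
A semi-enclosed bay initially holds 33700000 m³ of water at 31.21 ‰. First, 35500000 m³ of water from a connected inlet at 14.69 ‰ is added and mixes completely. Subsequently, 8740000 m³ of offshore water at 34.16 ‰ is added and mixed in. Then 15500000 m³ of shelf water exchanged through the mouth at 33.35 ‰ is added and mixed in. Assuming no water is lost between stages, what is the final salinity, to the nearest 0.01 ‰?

25.56 ‰

Salt balance:
Initial salt = 33,700,000×31.21 = 1,051,777,000
After stage 1: salt = 1,051,777,000 + 35,500,000×14.69 = 1,573,272,000; volume = 69,200,000 m³; S = 22.735 ‰
After stage 2: salt = 1,573,272,000 + 8,740,000×34.16 = 1,871,830,400; volume = 77,940,000 m³; S = 24.016 ‰
After stage 3: salt = 1,871,830,400 + 15,500,000×33.35 = 2,388,755,400; volume = 93,440,000 m³
S = 2,388,755,400 / 93,440,000 = 25.5646 ‰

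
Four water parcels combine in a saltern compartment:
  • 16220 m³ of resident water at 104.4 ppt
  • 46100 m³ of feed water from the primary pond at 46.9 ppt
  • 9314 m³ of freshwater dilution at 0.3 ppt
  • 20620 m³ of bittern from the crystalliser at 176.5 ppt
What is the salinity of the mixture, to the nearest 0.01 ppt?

81.27 ppt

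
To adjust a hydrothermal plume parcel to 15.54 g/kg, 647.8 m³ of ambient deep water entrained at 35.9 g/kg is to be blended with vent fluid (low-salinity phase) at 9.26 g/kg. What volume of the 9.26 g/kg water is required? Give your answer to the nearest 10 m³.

Salt balance: 647.8×35.9 + V×9.26 = (647.8+V)×15.54
23,256.02 + 9.26V = 10,066.812 + 15.54V
13,189.208 = 6.28V
V = 2,100.19 m³

2100 m³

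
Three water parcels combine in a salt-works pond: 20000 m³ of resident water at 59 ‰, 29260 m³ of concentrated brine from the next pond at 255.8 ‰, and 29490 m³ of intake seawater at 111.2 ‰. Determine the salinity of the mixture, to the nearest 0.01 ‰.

Salt balance:
salt = 20,000×59 + 29,260×255.8 + 29,490×111.2 = 1,180,000 + 7,484,708 + 3,279,288 = 11,943,996
volume = 20,000 + 29,260 + 29,490 = 78,750 m³
S = 11,943,996 / 78,750 = 151.6698 ‰

151.67 ‰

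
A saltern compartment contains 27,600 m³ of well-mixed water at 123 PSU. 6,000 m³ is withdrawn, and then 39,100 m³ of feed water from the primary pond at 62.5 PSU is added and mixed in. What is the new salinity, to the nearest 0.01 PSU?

Remaining after removal: 21,600 m³ at 123 PSU (salt = 2,656,800)
After addition: salt = 2,656,800 + 39,100×62.5 = 5,100,550; volume = 60,700 m³
S = 5,100,550 / 60,700 = 84.0288 PSU

84.03 PSU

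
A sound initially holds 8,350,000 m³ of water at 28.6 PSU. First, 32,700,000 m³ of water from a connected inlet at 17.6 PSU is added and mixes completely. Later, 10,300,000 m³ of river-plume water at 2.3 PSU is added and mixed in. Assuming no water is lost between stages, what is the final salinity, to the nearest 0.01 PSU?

Mass of salt is conserved:
Initial salt = 8,350,000×28.6 = 238,810,000
After stage 1: salt = 238,810,000 + 32,700,000×17.6 = 814,330,000; volume = 41,050,000 m³; S = 19.838 PSU
After stage 2: salt = 814,330,000 + 10,300,000×2.3 = 838,020,000; volume = 51,350,000 m³
S = 838,020,000 / 51,350,000 = 16.3198 PSU

16.32 PSU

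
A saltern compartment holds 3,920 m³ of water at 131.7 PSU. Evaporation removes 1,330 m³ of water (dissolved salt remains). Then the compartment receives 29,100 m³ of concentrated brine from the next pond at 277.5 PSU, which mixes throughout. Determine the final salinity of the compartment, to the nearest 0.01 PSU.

After evaporation: salt = 3,920×131.7 = 516,264; volume = 3,920 − 1,330 = 2,590 m³
After mixing: salt = 516,264 + 29,100×277.5 = 8,591,514; volume = 2,590 + 29,100 = 31,690 m³
S = 8,591,514 / 31,690 = 271.1112 PSU

271.11 PSU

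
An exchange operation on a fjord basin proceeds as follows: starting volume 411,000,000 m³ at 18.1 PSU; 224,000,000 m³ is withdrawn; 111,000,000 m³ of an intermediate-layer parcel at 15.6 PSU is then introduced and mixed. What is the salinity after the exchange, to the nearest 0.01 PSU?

17.17 PSU

Remaining after removal: 187,000,000 m³ at 18.1 PSU (salt = 3,384,700,000)
After addition: salt = 3,384,700,000 + 111,000,000×15.6 = 5,116,300,000; volume = 298,000,000 m³
S = 5,116,300,000 / 298,000,000 = 17.1688 PSU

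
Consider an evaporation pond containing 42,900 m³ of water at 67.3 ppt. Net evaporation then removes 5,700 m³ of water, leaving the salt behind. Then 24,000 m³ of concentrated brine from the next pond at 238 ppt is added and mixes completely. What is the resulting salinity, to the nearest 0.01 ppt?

After evaporation: salt = 42,900×67.3 = 2,887,170; volume = 42,900 − 5,700 = 37,200 m³
After mixing: salt = 2,887,170 + 24,000×238 = 8,599,170; volume = 37,200 + 24,000 = 61,200 m³
S = 8,599,170 / 61,200 = 140.5093 ppt

140.51 ppt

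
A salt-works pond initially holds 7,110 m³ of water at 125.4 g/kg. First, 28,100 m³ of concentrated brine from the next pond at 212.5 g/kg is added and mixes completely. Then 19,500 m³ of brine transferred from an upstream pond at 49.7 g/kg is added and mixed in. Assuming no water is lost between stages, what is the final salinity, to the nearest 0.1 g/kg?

143.2 g/kg

Salt balance:
Initial salt = 7,110×125.4 = 891,594
After stage 1: salt = 891,594 + 28,100×212.5 = 6,862,844; volume = 35,210 m³; S = 194.912 g/kg
After stage 2: salt = 6,862,844 + 19,500×49.7 = 7,831,994; volume = 54,710 m³
S = 7,831,994 / 54,710 = 143.1547 g/kg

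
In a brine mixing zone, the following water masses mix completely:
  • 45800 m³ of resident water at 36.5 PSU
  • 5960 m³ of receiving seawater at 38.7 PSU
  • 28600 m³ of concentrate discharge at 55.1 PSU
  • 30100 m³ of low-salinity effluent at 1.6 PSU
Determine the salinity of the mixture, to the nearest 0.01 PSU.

Weighted by volume,
salt = 45,800×36.5 + 5,960×38.7 + 28,600×55.1 + 30,100×1.6 = 1,671,700 + 230,652 + 1,575,860 + 48,160 = 3,526,372
volume = 45,800 + 5,960 + 28,600 + 30,100 = 110,460 m³
S = 3,526,372 / 110,460 = 31.9244 PSU

31.92 PSU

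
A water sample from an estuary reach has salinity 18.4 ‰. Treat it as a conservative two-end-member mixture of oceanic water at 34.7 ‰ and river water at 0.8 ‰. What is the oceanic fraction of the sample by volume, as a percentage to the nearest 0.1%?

51.9%

Let g be the oceanic fraction. Salt balance per unit volume:
g×34.7 + (1−g)×0.8 = 18.4
g = (18.4 − 0.8) / (34.7 − 0.8) = 17.6/33.9 = 0.5192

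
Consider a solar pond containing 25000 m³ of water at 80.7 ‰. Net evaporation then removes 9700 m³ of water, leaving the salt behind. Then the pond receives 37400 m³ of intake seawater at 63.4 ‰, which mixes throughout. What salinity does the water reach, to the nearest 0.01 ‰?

83.28 ‰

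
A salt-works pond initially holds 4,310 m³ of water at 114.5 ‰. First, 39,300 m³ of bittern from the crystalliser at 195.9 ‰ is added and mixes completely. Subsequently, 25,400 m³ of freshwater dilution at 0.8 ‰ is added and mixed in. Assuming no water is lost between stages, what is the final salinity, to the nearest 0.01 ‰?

119.01 ‰

By conservation of dissolved salt,
Initial salt = 4,310×114.5 = 493,495
After stage 1: salt = 493,495 + 39,300×195.9 = 8,192,365; volume = 43,610 m³; S = 187.855 ‰
After stage 2: salt = 8,192,365 + 25,400×0.8 = 8,212,685; volume = 69,010 m³
S = 8,212,685 / 69,010 = 119.0072 ‰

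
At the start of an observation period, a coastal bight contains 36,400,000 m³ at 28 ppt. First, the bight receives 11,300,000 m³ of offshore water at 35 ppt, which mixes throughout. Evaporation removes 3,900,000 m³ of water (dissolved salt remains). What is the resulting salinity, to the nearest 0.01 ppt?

32.30 ppt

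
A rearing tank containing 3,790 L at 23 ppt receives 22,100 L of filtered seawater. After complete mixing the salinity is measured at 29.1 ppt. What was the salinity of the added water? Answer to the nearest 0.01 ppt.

Salt balance: 3,790×23 + 22,100×S = 25,890×29.1
87,170 + 22,100·S = 753,399
S = (753,399 − 87,170) / 22,100 = 30.1461 ppt

30.15 ppt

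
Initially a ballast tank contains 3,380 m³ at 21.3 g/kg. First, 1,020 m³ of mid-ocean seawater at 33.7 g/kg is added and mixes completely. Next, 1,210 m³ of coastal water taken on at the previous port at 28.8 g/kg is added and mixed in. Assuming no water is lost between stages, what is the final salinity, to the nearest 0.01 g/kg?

25.17 g/kg

Total salt / total volume:
Initial salt = 3,380×21.3 = 71,994
After stage 1: salt = 71,994 + 1,020×33.7 = 106,368; volume = 4,400 m³; S = 24.175 g/kg
After stage 2: salt = 106,368 + 1,210×28.8 = 141,216; volume = 5,610 m³
S = 141,216 / 5,610 = 25.1722 g/kg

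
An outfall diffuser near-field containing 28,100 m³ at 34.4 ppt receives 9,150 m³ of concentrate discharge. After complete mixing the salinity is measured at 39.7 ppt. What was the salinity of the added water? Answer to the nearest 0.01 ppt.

55.98 ppt

Salt balance: 28,100×34.4 + 9,150×S = 37,250×39.7
966,640 + 9,150·S = 1,478,825
S = (1,478,825 − 966,640) / 9,150 = 55.9765 ppt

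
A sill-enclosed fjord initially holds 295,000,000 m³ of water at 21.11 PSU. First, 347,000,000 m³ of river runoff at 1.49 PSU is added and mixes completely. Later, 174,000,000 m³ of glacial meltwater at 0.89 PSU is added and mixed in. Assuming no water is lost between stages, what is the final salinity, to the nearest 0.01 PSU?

8.46 PSU

Mass of salt is conserved:
Initial salt = 295,000,000×21.11 = 6,227,450,000
After stage 1: salt = 6,227,450,000 + 347,000,000×1.49 = 6,744,480,000; volume = 642,000,000 m³; S = 10.505 PSU
After stage 2: salt = 6,744,480,000 + 174,000,000×0.89 = 6,899,340,000; volume = 816,000,000 m³
S = 6,899,340,000 / 816,000,000 = 8.4551 PSU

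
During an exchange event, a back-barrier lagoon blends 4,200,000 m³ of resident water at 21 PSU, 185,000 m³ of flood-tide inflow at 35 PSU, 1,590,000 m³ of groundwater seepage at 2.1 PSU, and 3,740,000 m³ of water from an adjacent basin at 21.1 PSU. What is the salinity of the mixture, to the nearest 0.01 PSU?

Salt balance:
salt = 4,200,000×21 + 185,000×35 + 1,590,000×2.1 + 3,740,000×21.1 = 88,200,000 + 6,475,000 + 3,339,000 + 78,914,000 = 176,928,000
volume = 4,200,000 + 185,000 + 1,590,000 + 3,740,000 = 9,715,000 m³
S = 176,928,000 / 9,715,000 = 18.2118 PSU

18.21 PSU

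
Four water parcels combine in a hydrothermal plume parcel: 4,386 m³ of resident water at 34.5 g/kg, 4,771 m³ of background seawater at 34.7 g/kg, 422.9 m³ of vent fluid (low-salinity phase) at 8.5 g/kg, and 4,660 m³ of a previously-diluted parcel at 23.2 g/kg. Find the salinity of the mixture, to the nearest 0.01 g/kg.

30.10 g/kg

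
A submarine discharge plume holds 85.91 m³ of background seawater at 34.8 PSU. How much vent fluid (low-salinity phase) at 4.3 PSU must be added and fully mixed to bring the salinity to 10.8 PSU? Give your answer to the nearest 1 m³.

317 m³

Salt balance: 85.91×34.8 + V×4.3 = (85.91+V)×10.8
2,989.668 + 4.3V = 927.828 + 10.8V
2,061.84 = 6.5V
V = 317.21 m³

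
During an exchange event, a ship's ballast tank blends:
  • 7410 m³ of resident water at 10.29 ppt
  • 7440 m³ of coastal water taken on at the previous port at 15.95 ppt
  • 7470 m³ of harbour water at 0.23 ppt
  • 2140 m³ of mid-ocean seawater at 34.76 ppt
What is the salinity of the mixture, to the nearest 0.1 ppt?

By conservation of dissolved salt,
salt = 7,410×10.29 + 7,440×15.95 + 7,470×0.23 + 2,140×34.76 = 76,248.9 + 118,668 + 1,718.1 + 74,386.4 = 271,021.4
volume = 7,410 + 7,440 + 7,470 + 2,140 = 24,460 m³
S = 271,021.4 / 24,460 = 11.08 ppt

11.1 ppt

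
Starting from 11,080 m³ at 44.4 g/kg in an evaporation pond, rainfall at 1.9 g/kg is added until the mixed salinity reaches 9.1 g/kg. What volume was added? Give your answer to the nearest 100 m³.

Salt balance: 11,080×44.4 + V×1.9 = (11,080+V)×9.1
491,952 + 1.9V = 100,828 + 9.1V
391,124 = 7.2V
V = 54,322.78 m³

54300 m³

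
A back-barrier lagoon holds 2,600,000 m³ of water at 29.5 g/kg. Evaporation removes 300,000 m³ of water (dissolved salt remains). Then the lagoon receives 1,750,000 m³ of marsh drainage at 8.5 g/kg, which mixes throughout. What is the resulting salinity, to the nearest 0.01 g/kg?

22.61 g/kg

After evaporation: salt = 2,600,000×29.5 = 76,700,000; volume = 2,600,000 − 300,000 = 2,300,000 m³
After mixing: salt = 76,700,000 + 1,750,000×8.5 = 91,575,000; volume = 2,300,000 + 1,750,000 = 4,050,000 m³
S = 91,575,000 / 4,050,000 = 22.6111 g/kg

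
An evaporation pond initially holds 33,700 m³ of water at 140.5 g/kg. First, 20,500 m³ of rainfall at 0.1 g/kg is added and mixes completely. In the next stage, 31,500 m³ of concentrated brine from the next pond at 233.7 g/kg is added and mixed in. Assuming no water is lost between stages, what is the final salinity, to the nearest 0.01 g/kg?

Mass of salt is conserved:
Initial salt = 33,700×140.5 = 4,734,850
After stage 1: salt = 4,734,850 + 20,500×0.1 = 4,736,900; volume = 54,200 m³; S = 87.397 g/kg
After stage 2: salt = 4,736,900 + 31,500×233.7 = 12,098,450; volume = 85,700 m³
S = 12,098,450 / 85,700 = 141.1721 g/kg

141.17 g/kg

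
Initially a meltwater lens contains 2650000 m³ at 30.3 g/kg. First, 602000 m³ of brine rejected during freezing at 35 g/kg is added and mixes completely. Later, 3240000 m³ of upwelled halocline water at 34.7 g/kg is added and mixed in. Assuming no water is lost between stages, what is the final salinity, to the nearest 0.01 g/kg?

Salt balance:
Initial salt = 2,650,000×30.3 = 80,295,000
After stage 1: salt = 80,295,000 + 602,000×35 = 101,365,000; volume = 3,252,000 m³; S = 31.17 g/kg
After stage 2: salt = 101,365,000 + 3,240,000×34.7 = 213,793,000; volume = 6,492,000 m³
S = 213,793,000 / 6,492,000 = 32.9318 g/kg

32.93 g/kg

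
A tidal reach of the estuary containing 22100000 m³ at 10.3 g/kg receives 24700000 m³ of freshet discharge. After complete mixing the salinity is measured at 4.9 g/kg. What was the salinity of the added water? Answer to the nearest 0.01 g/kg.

0.07 g/kg

Salt balance: 22,100,000×10.3 + 24,700,000×S = 46,800,000×4.9
227,630,000 + 24,700,000·S = 229,320,000
S = (229,320,000 − 227,630,000) / 24,700,000 = 0.0684 g/kg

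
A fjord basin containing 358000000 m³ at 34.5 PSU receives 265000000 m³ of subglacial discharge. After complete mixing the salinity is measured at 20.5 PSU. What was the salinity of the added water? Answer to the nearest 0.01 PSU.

Salt balance: 358,000,000×34.5 + 265,000,000×S = 623,000,000×20.5
12,351,000,000 + 265,000,000·S = 12,771,500,000
S = (12,771,500,000 − 12,351,000,000) / 265,000,000 = 1.5868 PSU

1.59 PSU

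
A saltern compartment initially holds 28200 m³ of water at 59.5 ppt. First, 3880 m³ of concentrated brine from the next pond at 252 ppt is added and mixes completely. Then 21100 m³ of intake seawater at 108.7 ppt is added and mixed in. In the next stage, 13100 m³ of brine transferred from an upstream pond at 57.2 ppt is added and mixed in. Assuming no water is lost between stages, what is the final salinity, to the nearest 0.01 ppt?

Total salt / total volume:
Initial salt = 28,200×59.5 = 1,677,900
After stage 1: salt = 1,677,900 + 3,880×252 = 2,655,660; volume = 32,080 m³; S = 82.782 ppt
After stage 2: salt = 2,655,660 + 21,100×108.7 = 4,949,230; volume = 53,180 m³; S = 93.066 ppt
After stage 3: salt = 4,949,230 + 13,100×57.2 = 5,698,550; volume = 66,280 m³
S = 5,698,550 / 66,280 = 85.9769 ppt

85.98 ppt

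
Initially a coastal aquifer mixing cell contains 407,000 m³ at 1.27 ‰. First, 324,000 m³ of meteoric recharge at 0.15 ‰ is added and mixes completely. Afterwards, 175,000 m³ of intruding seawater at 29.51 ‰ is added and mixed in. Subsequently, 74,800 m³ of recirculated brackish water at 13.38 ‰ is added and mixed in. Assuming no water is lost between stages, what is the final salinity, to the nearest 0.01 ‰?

6.86 ‰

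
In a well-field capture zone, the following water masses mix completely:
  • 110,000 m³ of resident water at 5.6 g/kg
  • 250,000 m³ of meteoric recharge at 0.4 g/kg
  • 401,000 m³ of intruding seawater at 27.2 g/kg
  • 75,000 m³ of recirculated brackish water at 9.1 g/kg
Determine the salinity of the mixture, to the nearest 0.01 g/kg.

Mass of salt is conserved:
salt = 110,000×5.6 + 250,000×0.4 + 401,000×27.2 + 75,000×9.1 = 616,000 + 100,000 + 10,907,200 + 682,500 = 12,305,700
volume = 110,000 + 250,000 + 401,000 + 75,000 = 836,000 m³
S = 12,305,700 / 836,000 = 14.7197 g/kg

14.72 g/kg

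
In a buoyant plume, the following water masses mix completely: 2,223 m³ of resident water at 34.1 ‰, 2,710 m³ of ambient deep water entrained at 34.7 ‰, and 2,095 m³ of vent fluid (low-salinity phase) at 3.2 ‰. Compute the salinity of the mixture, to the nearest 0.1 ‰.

Conserving salt mass:
salt = 2,223×34.1 + 2,710×34.7 + 2,095×3.2 = 75,804.3 + 94,037 + 6,704 = 176,545.3
volume = 2,223 + 2,710 + 2,095 = 7,028 m³
S = 176,545.3 / 7,028 = 25.12 ‰

25.1 ‰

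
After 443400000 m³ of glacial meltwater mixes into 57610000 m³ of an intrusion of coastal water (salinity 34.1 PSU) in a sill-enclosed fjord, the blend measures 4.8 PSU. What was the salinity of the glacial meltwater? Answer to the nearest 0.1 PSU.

Salt balance: 57,610,000×34.1 + 443,400,000×S = 501,010,000×4.8
1,964,501,000 + 443,400,000·S = 2,404,848,000
S = (2,404,848,000 − 1,964,501,000) / 443,400,000 = 0.9931 PSU

1.0 PSU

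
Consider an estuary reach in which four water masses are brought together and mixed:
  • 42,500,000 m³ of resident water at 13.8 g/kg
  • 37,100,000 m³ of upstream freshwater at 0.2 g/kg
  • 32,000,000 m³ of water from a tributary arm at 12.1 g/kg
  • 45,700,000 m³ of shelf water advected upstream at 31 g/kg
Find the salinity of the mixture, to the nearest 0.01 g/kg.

15.24 g/kg

Conserving salt mass:
salt = 42,500,000×13.8 + 37,100,000×0.2 + 32,000,000×12.1 + 45,700,000×31 = 586,500,000 + 7,420,000 + 387,200,000 + 1,416,700,000 = 2,397,820,000
volume = 42,500,000 + 37,100,000 + 32,000,000 + 45,700,000 = 157,300,000 m³
S = 2,397,820,000 / 157,300,000 = 15.2436 g/kg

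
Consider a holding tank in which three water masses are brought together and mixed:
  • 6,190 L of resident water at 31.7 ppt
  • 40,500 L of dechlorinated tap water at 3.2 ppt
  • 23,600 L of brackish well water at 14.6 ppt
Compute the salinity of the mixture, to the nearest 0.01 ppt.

Mass of salt is conserved:
salt = 6,190×31.7 + 40,500×3.2 + 23,600×14.6 = 196,223 + 129,600 + 344,560 = 670,383
volume = 6,190 + 40,500 + 23,600 = 70,290 L
S = 670,383 / 70,290 = 9.5374 ppt

9.54 ppt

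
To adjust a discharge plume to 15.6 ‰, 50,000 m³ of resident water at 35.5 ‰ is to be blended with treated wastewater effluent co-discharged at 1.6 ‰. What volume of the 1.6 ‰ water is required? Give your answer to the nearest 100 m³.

71100 m³

Salt balance: 50,000×35.5 + V×1.6 = (50,000+V)×15.6
1,775,000 + 1.6V = 780,000 + 15.6V
995,000 = 14V
V = 71,071.43 m³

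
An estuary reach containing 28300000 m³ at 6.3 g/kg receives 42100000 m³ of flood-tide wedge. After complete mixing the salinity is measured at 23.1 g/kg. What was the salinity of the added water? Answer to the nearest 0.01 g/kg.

34.39 g/kg

Salt balance: 28,300,000×6.3 + 42,100,000×S = 70,400,000×23.1
178,290,000 + 42,100,000·S = 1,626,240,000
S = (1,626,240,000 − 178,290,000) / 42,100,000 = 34.3931 g/kg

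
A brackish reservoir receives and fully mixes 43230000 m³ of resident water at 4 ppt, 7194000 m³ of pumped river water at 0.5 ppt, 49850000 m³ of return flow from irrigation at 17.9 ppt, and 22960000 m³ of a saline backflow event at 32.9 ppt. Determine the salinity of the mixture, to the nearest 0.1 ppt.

14.8 ppt

Conserving salt mass:
salt = 43,230,000×4 + 7,194,000×0.5 + 49,850,000×17.9 + 22,960,000×32.9 = 172,920,000 + 3,597,000 + 892,315,000 + 755,384,000 = 1,824,216,000
volume = 43,230,000 + 7,194,000 + 49,850,000 + 22,960,000 = 123,234,000 m³
S = 1,824,216,000 / 123,234,000 = 14.803 ppt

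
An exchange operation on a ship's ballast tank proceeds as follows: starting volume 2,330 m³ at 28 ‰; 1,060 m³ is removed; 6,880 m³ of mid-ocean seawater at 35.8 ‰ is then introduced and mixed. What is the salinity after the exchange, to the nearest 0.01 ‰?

Remaining after removal: 1,270 m³ at 28 ‰ (salt = 35,560)
After addition: salt = 35,560 + 6,880×35.8 = 281,864; volume = 8,150 m³
S = 281,864 / 8,150 = 34.5845 ‰

34.58 ‰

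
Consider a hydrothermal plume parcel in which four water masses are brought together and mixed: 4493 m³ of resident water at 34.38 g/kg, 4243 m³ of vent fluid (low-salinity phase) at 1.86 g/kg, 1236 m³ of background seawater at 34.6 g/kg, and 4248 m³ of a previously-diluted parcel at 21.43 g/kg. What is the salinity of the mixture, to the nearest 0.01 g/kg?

20.83 g/kg

By conservation of dissolved salt,
salt = 4,493×34.38 + 4,243×1.86 + 1,236×34.6 + 4,248×21.43 = 154,469.34 + 7,891.98 + 42,765.6 + 91,034.64 = 296,161.56
volume = 4,493 + 4,243 + 1,236 + 4,248 = 14,220 m³
S = 296,161.56 / 14,220 = 20.8271 g/kg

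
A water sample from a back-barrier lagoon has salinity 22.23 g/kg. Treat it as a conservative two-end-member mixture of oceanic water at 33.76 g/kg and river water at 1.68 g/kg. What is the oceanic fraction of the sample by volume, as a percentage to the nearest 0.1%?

Let g be the oceanic fraction. Salt balance per unit volume:
g×33.76 + (1−g)×1.68 = 22.23
g = (22.23 − 1.68) / (33.76 − 1.68) = 20.55/32.08 = 0.6406

64.1%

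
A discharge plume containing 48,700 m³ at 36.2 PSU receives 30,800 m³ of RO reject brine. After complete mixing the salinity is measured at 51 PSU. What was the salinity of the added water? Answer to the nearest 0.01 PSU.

74.40 PSU

Salt balance: 48,700×36.2 + 30,800×S = 79,500×51
1,762,940 + 30,800·S = 4,054,500
S = (4,054,500 − 1,762,940) / 30,800 = 74.4013 PSU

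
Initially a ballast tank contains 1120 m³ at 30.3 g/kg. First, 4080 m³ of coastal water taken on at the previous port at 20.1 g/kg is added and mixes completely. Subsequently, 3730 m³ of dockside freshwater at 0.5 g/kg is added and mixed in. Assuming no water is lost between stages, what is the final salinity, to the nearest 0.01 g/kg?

13.19 g/kg

Mass of salt is conserved:
Initial salt = 1,120×30.3 = 33,936
After stage 1: salt = 33,936 + 4,080×20.1 = 115,944; volume = 5,200 m³; S = 22.297 g/kg
After stage 2: salt = 115,944 + 3,730×0.5 = 117,809; volume = 8,930 m³
S = 117,809 / 8,930 = 13.1925 g/kg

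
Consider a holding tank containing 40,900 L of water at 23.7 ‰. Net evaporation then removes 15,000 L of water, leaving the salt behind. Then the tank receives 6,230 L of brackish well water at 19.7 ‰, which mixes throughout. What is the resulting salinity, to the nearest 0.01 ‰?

33.99 ‰

After evaporation: salt = 40,900×23.7 = 969,330; volume = 40,900 − 15,000 = 25,900 L
After mixing: salt = 969,330 + 6,230×19.7 = 1,092,061; volume = 25,900 + 6,230 = 32,130 L
S = 1,092,061 / 32,130 = 33.9888 ‰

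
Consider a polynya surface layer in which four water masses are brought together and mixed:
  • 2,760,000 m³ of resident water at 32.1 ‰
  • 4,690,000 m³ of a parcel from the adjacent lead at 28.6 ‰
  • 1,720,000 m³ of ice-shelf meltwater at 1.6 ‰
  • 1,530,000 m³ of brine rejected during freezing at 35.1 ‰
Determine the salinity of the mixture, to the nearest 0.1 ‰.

26.1 ‰

Conserving salt mass:
salt = 2,760,000×32.1 + 4,690,000×28.6 + 1,720,000×1.6 + 1,530,000×35.1 = 88,596,000 + 134,134,000 + 2,752,000 + 53,703,000 = 279,185,000
volume = 2,760,000 + 4,690,000 + 1,720,000 + 1,530,000 = 10,700,000 m³
S = 279,185,000 / 10,700,000 = 26.092 ‰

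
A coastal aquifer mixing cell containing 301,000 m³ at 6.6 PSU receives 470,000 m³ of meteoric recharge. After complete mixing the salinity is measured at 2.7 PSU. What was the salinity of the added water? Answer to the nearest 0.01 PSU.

0.20 PSU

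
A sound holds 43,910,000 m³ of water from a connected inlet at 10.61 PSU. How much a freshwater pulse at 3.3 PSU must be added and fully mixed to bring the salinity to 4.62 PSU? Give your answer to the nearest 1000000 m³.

Salt balance: 43,910,000×10.61 + V×3.3 = (43,910,000+V)×4.62
465,885,100 + 3.3V = 202,864,200 + 4.62V
263,020,900 = 1.32V
V = 199,258,257.58 m³

199000000 m³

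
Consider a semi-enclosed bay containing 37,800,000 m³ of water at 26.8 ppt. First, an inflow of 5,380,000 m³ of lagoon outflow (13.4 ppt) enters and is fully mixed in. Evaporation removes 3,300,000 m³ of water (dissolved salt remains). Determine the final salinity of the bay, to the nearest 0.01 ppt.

27.21 ppt

After mixing: salt = 37,800,000×26.8 + 5,380,000×13.4 = 1,085,132,000; volume = 43,180,000 m³
After evaporation: salt unchanged = 1,085,132,000; volume = 43,180,000 − 3,300,000 = 39,880,000 m³
S = 1,085,132,000 / 39,880,000 = 27.2099 ppt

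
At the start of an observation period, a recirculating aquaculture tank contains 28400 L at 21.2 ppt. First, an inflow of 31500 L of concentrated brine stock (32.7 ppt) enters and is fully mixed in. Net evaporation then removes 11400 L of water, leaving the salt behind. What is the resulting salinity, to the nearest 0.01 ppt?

33.65 ppt

After mixing: salt = 28,400×21.2 + 31,500×32.7 = 1,632,130; volume = 59,900 L
After evaporation: salt unchanged = 1,632,130; volume = 59,900 − 11,400 = 48,500 L
S = 1,632,130 / 48,500 = 33.6522 ppt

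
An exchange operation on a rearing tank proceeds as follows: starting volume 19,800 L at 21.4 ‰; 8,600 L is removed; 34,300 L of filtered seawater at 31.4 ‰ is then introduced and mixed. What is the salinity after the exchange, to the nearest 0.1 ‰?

Remaining after removal: 11,200 L at 21.4 ‰ (salt = 239,680)
After addition: salt = 239,680 + 34,300×31.4 = 1,316,700; volume = 45,500 L
S = 1,316,700 / 45,500 = 28.9385 ‰

28.9 ‰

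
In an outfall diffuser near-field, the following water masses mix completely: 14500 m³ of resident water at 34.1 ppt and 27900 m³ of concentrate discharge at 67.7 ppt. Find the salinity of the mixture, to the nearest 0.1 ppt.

Conserving salt mass:
salt = 14,500×34.1 + 27,900×67.7 = 494,450 + 1,888,830 = 2,383,280
volume = 14,500 + 27,900 = 42,400 m³
S = 2,383,280 / 42,400 = 56.209 ppt

56.2 ppt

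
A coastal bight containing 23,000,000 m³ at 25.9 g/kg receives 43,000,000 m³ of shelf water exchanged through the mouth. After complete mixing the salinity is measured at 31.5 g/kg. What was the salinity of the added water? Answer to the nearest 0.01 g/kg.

Salt balance: 23,000,000×25.9 + 43,000,000×S = 66,000,000×31.5
595,700,000 + 43,000,000·S = 2,079,000,000
S = (2,079,000,000 − 595,700,000) / 43,000,000 = 34.4953 g/kg

34.50 g/kg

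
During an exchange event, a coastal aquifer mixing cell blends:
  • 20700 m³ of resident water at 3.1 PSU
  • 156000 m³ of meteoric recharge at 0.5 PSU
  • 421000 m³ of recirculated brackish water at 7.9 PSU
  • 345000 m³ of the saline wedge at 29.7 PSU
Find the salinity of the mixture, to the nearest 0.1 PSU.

14.5 PSU

Conserving salt mass:
salt = 20,700×3.1 + 156,000×0.5 + 421,000×7.9 + 345,000×29.7 = 64,170 + 78,000 + 3,325,900 + 10,246,500 = 13,714,570
volume = 20,700 + 156,000 + 421,000 + 345,000 = 942,700 m³
S = 13,714,570 / 942,700 = 14.548 PSU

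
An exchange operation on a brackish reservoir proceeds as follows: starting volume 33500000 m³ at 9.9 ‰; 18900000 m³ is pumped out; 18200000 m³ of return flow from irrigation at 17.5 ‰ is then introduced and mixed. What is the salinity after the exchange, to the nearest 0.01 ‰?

14.12 ‰

Remaining after removal: 14,600,000 m³ at 9.9 ‰ (salt = 144,540,000)
After addition: salt = 144,540,000 + 18,200,000×17.5 = 463,040,000; volume = 32,800,000 m³
S = 463,040,000 / 32,800,000 = 14.1171 ‰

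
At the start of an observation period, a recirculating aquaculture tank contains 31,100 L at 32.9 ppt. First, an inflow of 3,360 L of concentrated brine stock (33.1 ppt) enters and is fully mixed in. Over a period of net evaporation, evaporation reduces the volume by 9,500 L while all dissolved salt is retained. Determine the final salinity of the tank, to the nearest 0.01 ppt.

45.45 ppt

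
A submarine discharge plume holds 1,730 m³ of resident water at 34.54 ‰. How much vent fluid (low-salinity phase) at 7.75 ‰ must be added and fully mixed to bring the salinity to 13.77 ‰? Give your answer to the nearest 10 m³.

5970 m³

Salt balance: 1,730×34.54 + V×7.75 = (1,730+V)×13.77
59,754.2 + 7.75V = 23,822.1 + 13.77V
35,932.1 = 6.02V
V = 5,968.79 m³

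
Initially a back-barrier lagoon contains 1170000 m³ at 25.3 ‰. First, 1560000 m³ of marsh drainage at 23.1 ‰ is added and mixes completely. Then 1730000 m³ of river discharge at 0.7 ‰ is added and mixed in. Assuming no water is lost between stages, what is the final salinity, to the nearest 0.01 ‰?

14.99 ‰

Salt balance:
Initial salt = 1,170,000×25.3 = 29,601,000
After stage 1: salt = 29,601,000 + 1,560,000×23.1 = 65,637,000; volume = 2,730,000 m³; S = 24.043 ‰
After stage 2: salt = 65,637,000 + 1,730,000×0.7 = 66,848,000; volume = 4,460,000 m³
S = 66,848,000 / 4,460,000 = 14.9883 ‰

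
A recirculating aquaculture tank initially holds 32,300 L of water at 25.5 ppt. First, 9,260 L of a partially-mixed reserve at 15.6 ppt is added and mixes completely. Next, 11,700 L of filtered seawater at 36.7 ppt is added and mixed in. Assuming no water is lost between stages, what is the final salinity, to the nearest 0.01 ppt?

Conserving salt mass:
Initial salt = 32,300×25.5 = 823,650
After stage 1: salt = 823,650 + 9,260×15.6 = 968,106; volume = 41,560 L; S = 23.294 ppt
After stage 2: salt = 968,106 + 11,700×36.7 = 1,397,496; volume = 53,260 L
S = 1,397,496 / 53,260 = 26.2391 ppt

26.24 ppt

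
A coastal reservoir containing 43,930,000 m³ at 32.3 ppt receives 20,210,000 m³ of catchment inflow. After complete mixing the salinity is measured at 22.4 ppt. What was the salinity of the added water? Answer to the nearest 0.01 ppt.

Salt balance: 43,930,000×32.3 + 20,210,000×S = 64,140,000×22.4
1,418,939,000 + 20,210,000·S = 1,436,736,000
S = (1,436,736,000 − 1,418,939,000) / 20,210,000 = 0.8806 ppt

0.88 ppt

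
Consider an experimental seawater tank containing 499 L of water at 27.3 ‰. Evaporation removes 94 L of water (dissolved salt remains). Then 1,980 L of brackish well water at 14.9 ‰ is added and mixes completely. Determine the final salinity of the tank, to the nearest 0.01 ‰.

18.08 ‰

After evaporation: salt = 499×27.3 = 13,622.7; volume = 499 − 94 = 405 L
After mixing: salt = 13,622.7 + 1,980×14.9 = 43,124.7; volume = 405 + 1,980 = 2,385 L
S = 43,124.7 / 2,385 = 18.0816 ‰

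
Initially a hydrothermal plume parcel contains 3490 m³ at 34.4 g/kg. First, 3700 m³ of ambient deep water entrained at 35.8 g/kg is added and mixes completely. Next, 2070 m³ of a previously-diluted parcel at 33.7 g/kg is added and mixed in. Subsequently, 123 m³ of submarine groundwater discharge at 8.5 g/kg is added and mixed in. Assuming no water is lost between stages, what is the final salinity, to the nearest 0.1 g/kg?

34.5 g/kg

By conservation of dissolved salt,
Initial salt = 3,490×34.4 = 120,056
After stage 1: salt = 120,056 + 3,700×35.8 = 252,516; volume = 7,190 m³; S = 35.12 g/kg
After stage 2: salt = 252,516 + 2,070×33.7 = 322,275; volume = 9,260 m³; S = 34.803 g/kg
After stage 3: salt = 322,275 + 123×8.5 = 323,320.5; volume = 9,383 m³
S = 323,320.5 / 9,383 = 34.4581 g/kg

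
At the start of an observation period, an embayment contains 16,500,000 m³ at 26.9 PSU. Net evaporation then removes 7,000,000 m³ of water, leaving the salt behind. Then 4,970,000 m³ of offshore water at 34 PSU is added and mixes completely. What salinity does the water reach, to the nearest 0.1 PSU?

After evaporation: salt = 16,500,000×26.9 = 443,850,000; volume = 16,500,000 − 7,000,000 = 9,500,000 m³
After mixing: salt = 443,850,000 + 4,970,000×34 = 612,830,000; volume = 9,500,000 + 4,970,000 = 14,470,000 m³
S = 612,830,000 / 14,470,000 = 42.3518 PSU

42.4 PSU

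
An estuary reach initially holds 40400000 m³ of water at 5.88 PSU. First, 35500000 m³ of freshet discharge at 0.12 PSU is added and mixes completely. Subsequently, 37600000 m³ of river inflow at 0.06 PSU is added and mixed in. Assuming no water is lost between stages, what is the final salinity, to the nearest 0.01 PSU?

2.15 PSU

By conservation of dissolved salt,
Initial salt = 40,400,000×5.88 = 237,552,000
After stage 1: salt = 237,552,000 + 35,500,000×0.12 = 241,812,000; volume = 75,900,000 m³; S = 3.186 PSU
After stage 2: salt = 241,812,000 + 37,600,000×0.06 = 244,068,000; volume = 113,500,000 m³
S = 244,068,000 / 113,500,000 = 2.1504 PSU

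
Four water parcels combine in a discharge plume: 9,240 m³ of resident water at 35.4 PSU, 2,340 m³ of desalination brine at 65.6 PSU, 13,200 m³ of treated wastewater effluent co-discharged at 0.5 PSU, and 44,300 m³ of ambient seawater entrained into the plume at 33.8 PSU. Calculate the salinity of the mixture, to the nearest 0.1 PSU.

Conserving salt mass:
salt = 9,240×35.4 + 2,340×65.6 + 13,200×0.5 + 44,300×33.8 = 327,096 + 153,504 + 6,600 + 1,497,340 = 1,984,540
volume = 9,240 + 2,340 + 13,200 + 44,300 = 69,080 m³
S = 1,984,540 / 69,080 = 28.728 PSU

28.7 PSU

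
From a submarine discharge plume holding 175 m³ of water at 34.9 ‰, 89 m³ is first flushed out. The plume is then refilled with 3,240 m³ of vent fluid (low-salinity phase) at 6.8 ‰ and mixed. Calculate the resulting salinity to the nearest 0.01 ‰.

Remaining after removal: 86 m³ at 34.9 ‰ (salt = 3,001.4)
After addition: salt = 3,001.4 + 3,240×6.8 = 25,033.4; volume = 3,326 m³
S = 25,033.4 / 3,326 = 7.5266 ‰

7.53 ‰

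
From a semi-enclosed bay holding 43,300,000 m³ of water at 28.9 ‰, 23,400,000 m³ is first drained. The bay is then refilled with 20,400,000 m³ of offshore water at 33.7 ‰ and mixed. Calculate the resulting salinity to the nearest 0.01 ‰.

Remaining after removal: 19,900,000 m³ at 28.9 ‰ (salt = 575,110,000)
After addition: salt = 575,110,000 + 20,400,000×33.7 = 1,262,590,000; volume = 40,300,000 m³
S = 1,262,590,000 / 40,300,000 = 31.3298 ‰

31.33 ‰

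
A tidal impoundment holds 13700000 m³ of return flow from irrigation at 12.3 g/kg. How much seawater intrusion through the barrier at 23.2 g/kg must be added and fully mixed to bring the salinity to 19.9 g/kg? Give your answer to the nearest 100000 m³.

Salt balance: 13,700,000×12.3 + V×23.2 = (13,700,000+V)×19.9
168,510,000 + 23.2V = 272,630,000 + 19.9V
104,120,000 = 3.3V
V = 31,551,515.15 m³

31600000 m³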